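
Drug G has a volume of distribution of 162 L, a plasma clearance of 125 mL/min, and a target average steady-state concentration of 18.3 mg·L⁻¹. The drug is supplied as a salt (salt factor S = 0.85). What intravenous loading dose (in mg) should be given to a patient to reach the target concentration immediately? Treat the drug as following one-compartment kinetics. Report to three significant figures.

3490 mg

LD is governed by Vd — clearance does not enter the loading-dose calculation.
LD = Vd × C / S = 162.0 × 18.30 / 0.85 = 3488 mg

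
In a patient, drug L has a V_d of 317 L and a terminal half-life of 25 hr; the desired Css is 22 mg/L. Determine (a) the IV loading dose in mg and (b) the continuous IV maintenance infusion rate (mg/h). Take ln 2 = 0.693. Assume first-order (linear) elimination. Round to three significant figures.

LD = Vd × C = 317.0 × 22 = 6974 mg
CL = 0.693 × Vd / t½ = 0.693 × 317.0 / 25 = 8.787 L/h
Infusion rate = CL × Css = 8.787 × 22 = 193.3 mg/h

(a) 6970 mg; (b) 193 mg/h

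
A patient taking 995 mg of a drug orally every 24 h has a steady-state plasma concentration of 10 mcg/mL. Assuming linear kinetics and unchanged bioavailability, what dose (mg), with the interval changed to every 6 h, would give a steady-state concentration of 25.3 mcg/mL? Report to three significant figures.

With linear kinetics, Css is proportional to dose rate (D/τ) at fixed clearance.
D₂ = D₁ × (Css,target / Css,current) × (τ₂/τ₁) = 995 × (25.3/10) × (6/24) = 629.3 mg

629 mg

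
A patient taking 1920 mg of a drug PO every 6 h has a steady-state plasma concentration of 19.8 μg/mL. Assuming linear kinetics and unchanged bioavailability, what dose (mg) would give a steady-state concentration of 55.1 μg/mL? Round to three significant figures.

5340 mg

For first-order elimination, Css ∝ F·D/(CL·τ); F and CL are unchanged, so Css ∝ D/τ.
D₂ = D₁ × (Css,target / Css,current) = 1920 × 55.1/19.8 = 5343 mg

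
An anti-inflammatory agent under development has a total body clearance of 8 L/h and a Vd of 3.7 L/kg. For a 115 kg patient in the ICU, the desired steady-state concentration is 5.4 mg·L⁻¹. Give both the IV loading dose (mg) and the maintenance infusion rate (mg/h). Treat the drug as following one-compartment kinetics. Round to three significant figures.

(a) 2300 mg; (b) 43.2 mg/h

Vd(total) = 115 kg × 3.7 L/kg = 425.5 L
Loading dose = Vd × C = 425.5 × 5.4 = 2298 mg
Infusion rate = 8.000 L/h × 5.4 mg/L = 43.20 mg/h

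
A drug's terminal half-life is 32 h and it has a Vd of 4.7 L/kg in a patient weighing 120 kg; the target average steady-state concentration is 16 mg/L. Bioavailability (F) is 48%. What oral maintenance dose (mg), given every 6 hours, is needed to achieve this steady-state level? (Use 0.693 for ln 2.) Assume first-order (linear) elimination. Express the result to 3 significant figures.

Vd(total) = 120 kg × 4.7 L/kg = 564.0 L
k = 0.693/32 = 0.02166 h⁻¹, so CL = k·Vd = 0.02166 × 564.0 = 12.22 L/h
D = CL × Css × τ / F = 12.22 × 16 × 6 / 0.48 = 2444 mg

2440 mg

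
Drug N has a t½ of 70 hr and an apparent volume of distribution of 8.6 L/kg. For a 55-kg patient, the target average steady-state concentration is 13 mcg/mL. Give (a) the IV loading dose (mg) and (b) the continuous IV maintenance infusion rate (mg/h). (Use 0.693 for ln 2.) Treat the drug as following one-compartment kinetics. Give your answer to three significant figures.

Vd = 8.6 L/kg × 55 kg = 473.0 L
LD = Vd × C = 473.0 × 13 = 6149 mg
CL = 0.693 × Vd / t½ = 0.693 × 473.0 / 70 = 4.683 L/h
Infusion rate = CL × Css = 4.683 × 13 = 60.88 mg/h

(a) 6150 mg; (b) 60.9 mg/h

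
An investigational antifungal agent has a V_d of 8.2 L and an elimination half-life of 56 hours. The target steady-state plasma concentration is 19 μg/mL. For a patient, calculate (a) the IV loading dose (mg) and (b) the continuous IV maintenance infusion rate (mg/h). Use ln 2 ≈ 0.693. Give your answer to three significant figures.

LD = Vd × C = 8.200 × 19 = 155.8 mg
CL = 0.693 × Vd / t½ = 0.693 × 8.200 / 56 = 0.1015 L/h
Infusion rate = CL × Css = 0.1015 × 19 = 1.929 mg/h

(a) 156 mg; (b) 1.93 mg/h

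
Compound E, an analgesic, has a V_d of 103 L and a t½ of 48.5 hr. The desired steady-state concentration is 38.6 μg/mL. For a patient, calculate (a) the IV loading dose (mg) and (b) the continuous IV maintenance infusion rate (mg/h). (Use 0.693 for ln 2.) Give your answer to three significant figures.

LD = Vd × C = 103.0 × 38.6 = 3976 mg
CL = 0.693 × Vd / t½ = 0.693 × 103.0 / 48.5 = 1.472 L/h
Infusion rate = CL × Css = 1.472 × 38.6 = 56.82 mg/h

(a) 3980 mg; (b) 56.8 mg/h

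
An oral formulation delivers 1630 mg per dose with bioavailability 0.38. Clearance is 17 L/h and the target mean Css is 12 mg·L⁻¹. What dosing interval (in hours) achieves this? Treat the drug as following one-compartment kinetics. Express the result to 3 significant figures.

F·D/τ = CL·Css → τ = F·D / (CL·Css).
τ = 0.38 × 1630 / (17 × 12) = 3.036 h

3.04 h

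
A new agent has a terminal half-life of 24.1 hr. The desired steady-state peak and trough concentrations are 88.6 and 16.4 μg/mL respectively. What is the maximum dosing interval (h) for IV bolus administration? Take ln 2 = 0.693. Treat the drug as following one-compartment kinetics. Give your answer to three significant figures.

58.7 h

k = 0.693 / t½ = 0.693 / 24.1 = 0.02876 h⁻¹
Between IV bolus doses, concentration decays as C = C₀·e^(−kτ), so C_peak/C_trough = e^(kτ).
τ_max = ln(C_peak/C_trough) / k = ln(88.6/16.4) / 0.02876 = 1.687 / 0.02876 = 58.66 h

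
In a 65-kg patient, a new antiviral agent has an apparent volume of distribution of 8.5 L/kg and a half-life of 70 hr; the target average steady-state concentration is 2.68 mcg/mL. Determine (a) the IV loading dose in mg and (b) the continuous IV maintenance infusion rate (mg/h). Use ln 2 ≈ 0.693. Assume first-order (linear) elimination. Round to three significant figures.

(a) 1480 mg; (b) 14.7 mg/h

Vd(total) = 65 kg × 8.5 L/kg = 552.5 L
LD = Vd × C = 552.5 × 2.68 = 1481 mg
CL = 0.693 × Vd / t½ = 0.693 × 552.5 / 70 = 5.470 L/h
Infusion rate = CL × Css = 5.470 × 2.68 = 14.66 mg/h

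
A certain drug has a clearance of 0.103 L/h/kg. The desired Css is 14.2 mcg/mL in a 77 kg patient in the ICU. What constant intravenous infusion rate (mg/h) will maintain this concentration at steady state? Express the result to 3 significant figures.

CL = 0.103 L/h/kg × 77 kg = 7.931 L/h
Rate = CL × Css = 7.931 × 14.2 = 112.6 mg/h

113 mg/h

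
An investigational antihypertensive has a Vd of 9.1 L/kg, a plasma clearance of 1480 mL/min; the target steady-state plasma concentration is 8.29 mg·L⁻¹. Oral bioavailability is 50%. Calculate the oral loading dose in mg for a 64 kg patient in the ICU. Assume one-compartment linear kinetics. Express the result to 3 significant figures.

9660 mg

Total Vd = 9.1 × 64 = 582.4 L
Loading dose depends on Vd (not clearance): it fills the distribution volume.
LD = Vd × C / F = 582.4 × 8.290 / 0.5 = 9656 mg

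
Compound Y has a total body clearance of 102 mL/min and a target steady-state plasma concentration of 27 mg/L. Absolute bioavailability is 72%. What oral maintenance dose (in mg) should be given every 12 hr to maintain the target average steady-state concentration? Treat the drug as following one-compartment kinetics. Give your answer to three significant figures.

2750 mg

CL = 102 mL/min × 60/1000 = 6.120 L/h
D = CL × Css × τ / F = 6.120 × 27 × 12 / 0.72 = 2754 mg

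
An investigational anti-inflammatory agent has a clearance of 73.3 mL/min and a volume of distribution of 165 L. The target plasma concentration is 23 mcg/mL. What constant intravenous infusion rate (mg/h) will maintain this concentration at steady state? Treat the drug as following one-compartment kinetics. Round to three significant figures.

CL = 73.3 mL/min = 73.3 × 0.06 = 4.398 L/h
Maintenance depends on clearance, not Vd — rate in must match rate out.
Infusion rate = CL · Css = 4.398 L/h × 23 mg/L = 101.2 mg/h

101 mg/h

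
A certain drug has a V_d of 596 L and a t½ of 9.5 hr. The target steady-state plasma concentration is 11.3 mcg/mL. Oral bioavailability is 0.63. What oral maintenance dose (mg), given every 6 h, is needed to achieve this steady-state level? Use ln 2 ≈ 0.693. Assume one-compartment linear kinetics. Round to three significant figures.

4680 mg

k = 0.693/9.5 = 0.07295 h⁻¹, so CL = k·Vd = 0.07295 × 596.0 = 43.48 L/h
D = CL × Css × τ / F = 43.48 × 11.3 × 6 / 0.63 = 4679 mg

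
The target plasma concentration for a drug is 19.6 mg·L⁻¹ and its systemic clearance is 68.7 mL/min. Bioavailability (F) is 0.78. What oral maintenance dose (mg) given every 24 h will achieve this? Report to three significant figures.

2490 mg

Convert clearance: 68.7 mL/min × 60 min/h ÷ 1000 mL/L = 4.122 L/h
D = CL × Css × τ / F = 4.122 × 19.6 × 24 / 0.78 = 2486 mg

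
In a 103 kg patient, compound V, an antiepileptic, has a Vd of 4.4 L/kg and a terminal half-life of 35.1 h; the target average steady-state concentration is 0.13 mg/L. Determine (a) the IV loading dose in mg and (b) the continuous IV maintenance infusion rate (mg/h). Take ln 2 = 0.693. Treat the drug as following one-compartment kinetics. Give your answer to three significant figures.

Total Vd = 4.4 × 103 = 453.2 L
LD = Vd × C = 453.2 × 0.13 = 58.92 mg
CL = 0.693 × Vd / t½ = 0.693 × 453.2 / 35.1 = 8.948 L/h
Infusion rate = CL × Css = 8.948 × 0.13 = 1.163 mg/h

(a) 58.9 mg; (b) 1.16 mg/h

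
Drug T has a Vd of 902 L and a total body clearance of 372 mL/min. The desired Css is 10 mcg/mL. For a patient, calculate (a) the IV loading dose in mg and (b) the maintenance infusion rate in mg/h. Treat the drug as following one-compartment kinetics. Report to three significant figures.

LD = Vd · C_target = 902.0 × 10 = 9020 mg
CL = 372 mL/min × 60/1000 = 22.32 L/h
Infusion rate = 22.32 L/h × 10 mg/L = 223.2 mg/h

(a) 9020 mg; (b) 223 mg/h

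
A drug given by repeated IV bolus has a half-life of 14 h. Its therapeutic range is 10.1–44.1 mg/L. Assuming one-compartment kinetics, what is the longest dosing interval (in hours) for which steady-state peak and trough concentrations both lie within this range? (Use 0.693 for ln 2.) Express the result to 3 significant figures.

k = 0.693 / t½ = 0.693 / 14 = 0.04950 h⁻¹
Between IV bolus doses, concentration decays as C = C₀·e^(−kτ), so C_peak/C_trough = e^(kτ).
τ_max = ln(C_peak/C_trough) / k = ln(44.1/10.1) / 0.04950 = 1.474 / 0.04950 = 29.78 h

29.8 h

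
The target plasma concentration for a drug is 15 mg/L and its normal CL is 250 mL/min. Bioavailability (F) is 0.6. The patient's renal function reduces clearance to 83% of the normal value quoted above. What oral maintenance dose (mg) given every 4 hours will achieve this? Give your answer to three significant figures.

CL = 250 mL/min × 60/1000 = 15.00 L/h
Patient clearance = 0.83 × 15.00 = 12.45 L/h
D = CL × Css × τ / F = 12.45 × 15 × 4 / 0.6 = 1245 mg

1250 mg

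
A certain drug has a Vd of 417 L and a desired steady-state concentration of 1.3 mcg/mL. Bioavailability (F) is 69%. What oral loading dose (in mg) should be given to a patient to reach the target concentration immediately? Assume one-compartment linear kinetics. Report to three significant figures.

The loading dose fills Vd to the target concentration.
LD = Vd × C / F = 417.0 × 1.300 / 0.69 = 785.7 mg

786 mg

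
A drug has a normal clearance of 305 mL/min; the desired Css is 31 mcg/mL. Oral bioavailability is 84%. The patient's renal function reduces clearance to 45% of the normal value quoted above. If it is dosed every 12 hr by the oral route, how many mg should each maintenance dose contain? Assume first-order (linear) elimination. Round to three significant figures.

CL = 305 mL/min × 60/1000 = 18.30 L/h
Patient clearance = 0.45 × 18.30 = 8.235 L/h
At steady state, dose per interval replaces the amount cleared in that interval: F·D/τ = CL·Css.
D = CL × Css × τ / F = 8.235 × 31 × 12 / 0.84 = 3647 mg

3650 mg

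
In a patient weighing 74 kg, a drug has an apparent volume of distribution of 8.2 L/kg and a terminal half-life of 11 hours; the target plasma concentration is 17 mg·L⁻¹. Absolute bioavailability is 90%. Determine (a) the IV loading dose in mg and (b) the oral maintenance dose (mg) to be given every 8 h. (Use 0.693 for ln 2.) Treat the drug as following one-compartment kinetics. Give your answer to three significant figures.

(a) 10300 mg; (b) 5780 mg

Total Vd = 8.2 × 74 = 606.8 L
LD = Vd × C = 606.8 × 17 = 10320 mg
CL = 0.693 × Vd / t½ = 0.693 × 606.8 / 11 = 38.23 L/h
D = CL × Css × τ / F = 38.23 × 17 × 8 / 0.9 = 5777 mg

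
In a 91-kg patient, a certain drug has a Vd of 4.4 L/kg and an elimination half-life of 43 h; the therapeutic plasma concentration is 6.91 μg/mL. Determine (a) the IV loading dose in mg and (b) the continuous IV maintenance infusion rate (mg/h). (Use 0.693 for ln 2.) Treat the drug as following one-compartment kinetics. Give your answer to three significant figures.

Total Vd = 4.4 × 91 = 400.4 L
LD = Vd × C = 400.4 × 6.91 = 2767 mg
CL = 0.693 × Vd / t½ = 0.693 × 400.4 / 43 = 6.453 L/h
Infusion rate = CL × Css = 6.453 × 6.91 = 44.59 mg/h

(a) 2770 mg; (b) 44.6 mg/h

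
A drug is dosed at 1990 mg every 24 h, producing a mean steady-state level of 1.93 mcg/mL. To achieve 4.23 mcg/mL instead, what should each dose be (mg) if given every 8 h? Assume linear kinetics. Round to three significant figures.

For first-order elimination, Css ∝ F·D/(CL·τ); F and CL are unchanged, so Css ∝ D/τ.
D₂ = D₁ × (Css,target / Css,current) × (τ₂/τ₁) = 1990 × (4.23/1.93) × (8/24) = 1454 mg

1450 mg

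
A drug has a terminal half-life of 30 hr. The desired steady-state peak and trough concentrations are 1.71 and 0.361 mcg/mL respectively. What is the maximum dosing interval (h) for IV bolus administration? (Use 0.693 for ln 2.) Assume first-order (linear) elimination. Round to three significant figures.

k = 0.693 / t½ = 0.693 / 30 = 0.02310 h⁻¹
Between IV bolus doses, concentration decays as C = C₀·e^(−kτ), so C_peak/C_trough = e^(kτ).
τ_max = ln(C_peak/C_trough) / k = ln(1.71/0.361) / 0.02310 = 1.555 / 0.02310 = 67.32 h

67.3 h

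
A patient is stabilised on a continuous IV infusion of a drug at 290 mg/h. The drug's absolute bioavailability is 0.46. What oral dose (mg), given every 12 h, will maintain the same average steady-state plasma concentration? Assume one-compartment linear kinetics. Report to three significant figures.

To maintain the same Css, the systemic dosing rate must be unchanged: F·D/τ = infusion rate.
D = rate × τ / F = 290 × 12 / 0.46 = 7565 mg

7570 mg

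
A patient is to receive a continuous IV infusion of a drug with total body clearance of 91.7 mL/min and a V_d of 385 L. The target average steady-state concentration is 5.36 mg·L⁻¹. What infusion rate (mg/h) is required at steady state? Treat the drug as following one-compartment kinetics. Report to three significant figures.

Convert clearance: 91.7 mL/min × 60 min/h ÷ 1000 mL/L = 5.502 L/h
Maintenance depends on clearance, not Vd — rate in must match rate out.
Rate = CL × Css = 5.502 × 5.36 = 29.49 mg/h

29.5 mg/h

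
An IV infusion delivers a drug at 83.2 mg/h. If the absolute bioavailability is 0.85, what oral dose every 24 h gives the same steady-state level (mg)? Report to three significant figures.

To maintain the same Css, the systemic dosing rate must be unchanged: F·D/τ = infusion rate.
D = rate × τ / F = 83.2 × 24 / 0.85 = 2349 mg

2350 mg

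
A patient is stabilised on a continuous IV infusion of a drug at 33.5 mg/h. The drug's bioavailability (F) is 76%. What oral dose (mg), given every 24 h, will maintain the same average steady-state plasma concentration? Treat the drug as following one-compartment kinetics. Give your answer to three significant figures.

To maintain the same Css, the systemic dosing rate must be unchanged: F·D/τ = infusion rate.
D = rate × τ / F = 33.5 × 24 / 0.76 = 1058 mg

1060 mg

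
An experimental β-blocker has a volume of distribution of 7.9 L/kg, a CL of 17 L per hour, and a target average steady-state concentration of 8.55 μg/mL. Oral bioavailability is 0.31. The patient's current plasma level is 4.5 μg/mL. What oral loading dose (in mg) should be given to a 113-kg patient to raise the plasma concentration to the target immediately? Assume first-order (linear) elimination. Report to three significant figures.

11700 mg

Vd = 7.9 L/kg × 113 kg = 892.7 L
Loading dose depends on Vd (not clearance): it fills the distribution volume.
Concentration deficit ΔC = 8.55 − 4.5 = 4.050 mg/L
LD = Vd × ΔC / F = 892.7 × 4.050 / 0.31 = 11660 mg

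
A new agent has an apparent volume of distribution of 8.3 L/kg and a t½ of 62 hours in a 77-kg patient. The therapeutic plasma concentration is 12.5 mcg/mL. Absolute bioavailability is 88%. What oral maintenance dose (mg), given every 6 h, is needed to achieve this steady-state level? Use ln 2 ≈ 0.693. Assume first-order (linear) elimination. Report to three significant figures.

609 mg

Vd = 8.3 L/kg × 77 kg = 639.1 L
CL = 0.693 × Vd / t½ = 0.693 × 639.1 / 62 = 7.143 L/h
D = CL × Css × τ / F = 7.143 × 12.5 × 6 / 0.88 = 608.8 mg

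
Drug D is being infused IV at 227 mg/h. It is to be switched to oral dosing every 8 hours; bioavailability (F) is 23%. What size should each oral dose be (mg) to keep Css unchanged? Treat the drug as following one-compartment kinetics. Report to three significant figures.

7900 mg

To maintain the same Css, the systemic dosing rate must be unchanged: F·D/τ = infusion rate.
D = rate × τ / F = 227 × 8 / 0.23 = 7896 mg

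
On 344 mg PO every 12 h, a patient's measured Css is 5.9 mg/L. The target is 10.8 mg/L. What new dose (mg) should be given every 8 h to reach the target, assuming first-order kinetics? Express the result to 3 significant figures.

420 mg

For first-order elimination, Css ∝ F·D/(CL·τ); F and CL are unchanged, so Css ∝ D/τ.
D₂ = D₁ × (Css,target / Css,current) × (τ₂/τ₁) = 344 × (10.8/5.9) × (8/12) = 419.8 mg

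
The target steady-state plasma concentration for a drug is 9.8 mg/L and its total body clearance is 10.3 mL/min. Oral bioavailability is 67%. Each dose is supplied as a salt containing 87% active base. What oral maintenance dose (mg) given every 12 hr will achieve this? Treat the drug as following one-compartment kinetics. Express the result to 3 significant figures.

125 mg

CL = 10.3 mL/min × 60/1000 = 0.6180 L/h
D = CL × Css × τ / F / S = 0.6180 × 9.8 × 12 / 0.67 / 0.87 = 124.7 mg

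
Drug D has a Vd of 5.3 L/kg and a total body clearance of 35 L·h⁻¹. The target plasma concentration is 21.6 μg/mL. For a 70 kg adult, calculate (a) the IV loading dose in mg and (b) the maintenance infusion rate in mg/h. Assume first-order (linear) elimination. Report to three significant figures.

Total Vd = 5.3 × 70 = 371.0 L
Loading dose = Vd × C = 371.0 × 21.6 = 8014 mg
Maintenance: replace elimination → rate = CL × Css = 35.00 × 21.6 = 756.0 mg/h

(a) 8010 mg; (b) 756 mg/h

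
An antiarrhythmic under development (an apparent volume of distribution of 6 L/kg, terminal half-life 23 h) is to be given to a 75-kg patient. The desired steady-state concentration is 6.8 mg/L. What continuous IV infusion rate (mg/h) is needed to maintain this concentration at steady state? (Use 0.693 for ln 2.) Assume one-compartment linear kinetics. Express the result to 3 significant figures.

Vd(total) = 75 kg × 6 L/kg = 450.0 L
CL = 0.693 × Vd / t½ = 0.693 × 450.0 / 23 = 13.56 L/h
Infusion rate = CL × Css = 13.56 × 6.8 = 92.21 mg/h

92.2 mg/h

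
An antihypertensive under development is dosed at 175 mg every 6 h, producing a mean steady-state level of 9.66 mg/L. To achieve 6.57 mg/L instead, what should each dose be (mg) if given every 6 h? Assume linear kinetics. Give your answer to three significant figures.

For first-order elimination, Css ∝ F·D/(CL·τ); F and CL are unchanged, so Css ∝ D/τ.
D₂ = D₁ × (Css,target / Css,current) = 175 × 6.57/9.66 = 119.0 mg

119 mg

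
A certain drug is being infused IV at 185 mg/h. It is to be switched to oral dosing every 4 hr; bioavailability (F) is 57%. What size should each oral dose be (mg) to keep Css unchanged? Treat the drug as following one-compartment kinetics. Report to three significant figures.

1300 mg

To maintain the same Css, the systemic dosing rate must be unchanged: F·D/τ = infusion rate.
D = rate × τ / F = 185 × 4 / 0.57 = 1298 mg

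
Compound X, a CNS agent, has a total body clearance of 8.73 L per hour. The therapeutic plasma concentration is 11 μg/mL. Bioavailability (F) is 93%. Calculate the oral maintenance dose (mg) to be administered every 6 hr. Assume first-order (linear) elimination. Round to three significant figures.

620 mg

D = CL × Css × τ / F = 8.730 × 11 × 6 / 0.93 = 619.5 mg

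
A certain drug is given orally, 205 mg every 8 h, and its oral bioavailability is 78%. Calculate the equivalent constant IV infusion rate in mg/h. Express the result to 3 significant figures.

20.0 mg/h

Equivalent systemic input: infusion rate = F·D/τ.
Rate = 0.78 × 205 / 8 = 19.99 mg/h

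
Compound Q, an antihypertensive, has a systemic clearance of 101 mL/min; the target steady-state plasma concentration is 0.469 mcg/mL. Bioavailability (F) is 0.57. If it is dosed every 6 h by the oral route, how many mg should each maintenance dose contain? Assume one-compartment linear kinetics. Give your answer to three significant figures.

29.9 mg

CL = 101 mL/min = 101 × 0.06 = 6.060 L/h
D = CL × Css × τ / F = 6.060 × 0.469 × 6 / 0.57 = 29.92 mg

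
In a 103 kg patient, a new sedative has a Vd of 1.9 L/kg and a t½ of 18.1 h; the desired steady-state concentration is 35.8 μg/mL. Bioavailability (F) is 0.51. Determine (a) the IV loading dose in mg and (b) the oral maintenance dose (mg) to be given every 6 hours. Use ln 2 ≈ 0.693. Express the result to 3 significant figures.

(a) 7010 mg; (b) 3160 mg

Vd(total) = 103 kg × 1.9 L/kg = 195.7 L
LD = Vd × C = 195.7 × 35.8 = 7006 mg
CL = 0.693 × Vd / t½ = 0.693 × 195.7 / 18.1 = 7.493 L/h
D = CL × Css × τ / F = 7.493 × 35.8 × 6 / 0.51 = 3156 mg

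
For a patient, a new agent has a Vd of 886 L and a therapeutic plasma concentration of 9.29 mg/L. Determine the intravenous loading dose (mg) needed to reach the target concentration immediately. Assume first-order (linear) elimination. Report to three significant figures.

8230 mg

LD = Vd × C = 886.0 × 9.290 = 8231 mg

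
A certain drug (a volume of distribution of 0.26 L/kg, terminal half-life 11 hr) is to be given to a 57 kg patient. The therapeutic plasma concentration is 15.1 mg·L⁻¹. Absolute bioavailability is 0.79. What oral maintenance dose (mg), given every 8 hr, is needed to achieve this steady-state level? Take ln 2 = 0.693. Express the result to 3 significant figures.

Total Vd = 0.26 × 57 = 14.82 L
CL = 0.693 × Vd / t½ = 0.693 × 14.82 / 11 = 0.9337 L/h
D = CL × Css × τ / F = 0.9337 × 15.1 × 8 / 0.79 = 142.8 mg

143 mg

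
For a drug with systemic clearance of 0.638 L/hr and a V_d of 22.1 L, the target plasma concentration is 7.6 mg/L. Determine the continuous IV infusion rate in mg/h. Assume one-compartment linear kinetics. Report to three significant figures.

Vd does not affect the maintenance rate; only clearance governs steady-state input.
R₀ = 0.6380 × 7.6 = 4.849 mg/h

4.85 mg/h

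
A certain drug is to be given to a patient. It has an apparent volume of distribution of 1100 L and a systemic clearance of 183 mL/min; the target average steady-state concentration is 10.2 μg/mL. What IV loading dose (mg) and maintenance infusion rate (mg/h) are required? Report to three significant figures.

Loading: fill Vd to C_target → 1100 L × 10.2 mg/L = 11220 mg
CL = 183 mL/min = 183 × 0.06 = 10.98 L/h
Maintenance: replace elimination → rate = CL × Css = 10.98 × 10.2 = 112.0 mg/h

(a) 11200 mg; (b) 112 mg/h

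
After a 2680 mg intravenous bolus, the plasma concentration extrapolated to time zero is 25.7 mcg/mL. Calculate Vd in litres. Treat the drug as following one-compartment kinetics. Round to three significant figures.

104 L

Immediately after an IV bolus, C₀ = Dose / Vd, so Vd = Dose / C₀.
Vd = 2680 / 25.7 = 104.3 L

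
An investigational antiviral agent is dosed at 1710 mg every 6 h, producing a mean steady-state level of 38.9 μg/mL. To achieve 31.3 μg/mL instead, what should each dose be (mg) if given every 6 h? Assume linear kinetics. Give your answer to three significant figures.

1380 mg

With linear kinetics, Css is proportional to dose rate (D/τ) at fixed clearance.
D₂ = D₁ × (Css,target / Css,current) = 1710 × 31.3/38.9 = 1376 mg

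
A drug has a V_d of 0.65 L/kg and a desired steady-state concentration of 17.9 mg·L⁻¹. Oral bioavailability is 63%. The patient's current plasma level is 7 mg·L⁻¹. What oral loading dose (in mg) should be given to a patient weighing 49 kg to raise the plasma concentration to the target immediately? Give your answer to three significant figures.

551 mg

Total Vd = 0.65 × 49 = 31.85 L
Concentration deficit ΔC = 17.9 − 7 = 10.90 mg/L
LD = Vd × ΔC / F = 31.85 × 10.90 / 0.63 = 551.1 mg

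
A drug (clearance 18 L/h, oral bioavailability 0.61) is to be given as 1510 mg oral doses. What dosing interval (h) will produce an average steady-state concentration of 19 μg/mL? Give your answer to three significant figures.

F·D/τ = CL·Css → τ = F·D / (CL·Css).
τ = 0.61 × 1510 / (18 × 19) = 2.693 h

2.69 h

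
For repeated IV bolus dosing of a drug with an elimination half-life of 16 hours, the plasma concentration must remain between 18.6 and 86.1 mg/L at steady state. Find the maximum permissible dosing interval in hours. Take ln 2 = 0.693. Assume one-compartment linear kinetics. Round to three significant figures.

k = 0.693 / t½ = 0.693 / 16 = 0.04331 h⁻¹
Between IV bolus doses, concentration decays as C = C₀·e^(−kτ), so C_peak/C_trough = e^(kτ).
τ_max = ln(C_peak/C_trough) / k = ln(86.1/18.6) / 0.04331 = 1.532 / 0.04331 = 35.37 h

35.4 h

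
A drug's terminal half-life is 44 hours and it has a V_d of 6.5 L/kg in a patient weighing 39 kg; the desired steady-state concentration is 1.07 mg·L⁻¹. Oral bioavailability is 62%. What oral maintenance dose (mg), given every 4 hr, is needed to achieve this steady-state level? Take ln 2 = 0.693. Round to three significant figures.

Vd(total) = 39 kg × 6.5 L/kg = 253.5 L
k = 0.693/44 = 0.01575 h⁻¹, so CL = k·Vd = 0.01575 × 253.5 = 3.993 L/h
D = CL × Css × τ / F = 3.993 × 1.07 × 4 / 0.62 = 27.56 mg

27.6 mg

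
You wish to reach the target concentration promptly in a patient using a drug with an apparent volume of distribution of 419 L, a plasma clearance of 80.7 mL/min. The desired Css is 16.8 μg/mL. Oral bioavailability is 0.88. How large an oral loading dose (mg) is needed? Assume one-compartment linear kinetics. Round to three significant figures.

8000 mg

LD = Vd × C / F = 419.0 × 16.80 / 0.88 = 7999 mg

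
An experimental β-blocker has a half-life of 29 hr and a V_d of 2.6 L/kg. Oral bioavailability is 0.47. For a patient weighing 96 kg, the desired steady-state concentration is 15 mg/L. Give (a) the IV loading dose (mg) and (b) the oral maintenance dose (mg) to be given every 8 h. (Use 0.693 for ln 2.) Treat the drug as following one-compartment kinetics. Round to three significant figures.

Vd(total) = 96 kg × 2.6 L/kg = 249.6 L
LD = Vd × C = 249.6 × 15 = 3744 mg
CL = 0.693 × Vd / t½ = 0.693 × 249.6 / 29 = 5.965 L/h
D = CL × Css × τ / F = 5.965 × 15 × 8 / 0.47 = 1523 mg

(a) 3740 mg; (b) 1520 mg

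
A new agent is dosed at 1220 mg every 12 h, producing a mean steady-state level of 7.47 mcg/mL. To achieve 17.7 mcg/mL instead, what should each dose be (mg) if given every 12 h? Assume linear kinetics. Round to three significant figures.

For first-order elimination, Css ∝ F·D/(CL·τ); F and CL are unchanged, so Css ∝ D/τ.
D₂ = D₁ × (Css,target / Css,current) = 1220 × 17.7/7.47 = 2891 mg

2890 mg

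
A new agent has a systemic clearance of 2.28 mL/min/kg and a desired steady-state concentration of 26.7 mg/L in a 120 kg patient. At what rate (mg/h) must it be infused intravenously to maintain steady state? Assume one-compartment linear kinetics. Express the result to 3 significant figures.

CL = 2.28 mL/min/kg × 120 kg = 273.6 mL/min = 273.6 × 60/1000 = 16.42 L/h
Infusion rate = CL · Css = 16.42 L/h × 26.7 mg/L = 438.4 mg/h

438 mg/h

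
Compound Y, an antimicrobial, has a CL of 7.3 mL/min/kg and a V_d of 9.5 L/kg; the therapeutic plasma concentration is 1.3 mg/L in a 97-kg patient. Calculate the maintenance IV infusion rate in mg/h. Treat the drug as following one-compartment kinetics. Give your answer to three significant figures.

CL = 7.3 mL/min/kg × 97 kg = 708.1 mL/min = 708.1 × 60/1000 = 42.49 L/h
Rate = CL × Css = 42.49 × 1.3 = 55.24 mg/h

55.2 mg/h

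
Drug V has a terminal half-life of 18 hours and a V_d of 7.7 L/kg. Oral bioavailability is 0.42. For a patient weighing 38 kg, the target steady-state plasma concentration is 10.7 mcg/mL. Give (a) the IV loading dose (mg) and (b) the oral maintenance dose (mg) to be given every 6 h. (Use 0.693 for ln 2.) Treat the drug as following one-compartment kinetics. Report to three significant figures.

(a) 3130 mg; (b) 1720 mg

Vd = 7.7 L/kg × 38 kg = 292.6 L
LD = Vd × C = 292.6 × 10.7 = 3131 mg
CL = 0.693 × Vd / t½ = 0.693 × 292.6 / 18 = 11.27 L/h
D = CL × Css × τ / F = 11.27 × 10.7 × 6 / 0.42 = 1723 mg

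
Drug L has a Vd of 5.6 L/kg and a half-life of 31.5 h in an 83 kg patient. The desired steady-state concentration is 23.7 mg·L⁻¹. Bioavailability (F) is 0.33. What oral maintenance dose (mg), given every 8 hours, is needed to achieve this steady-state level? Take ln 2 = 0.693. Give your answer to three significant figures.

5880 mg

Total Vd = 5.6 × 83 = 464.8 L
CL = ln 2 · Vd / t½ = 0.693 × 464.8 / 31.5 = 10.23 L/h
D = CL × Css × τ / F = 10.23 × 23.7 × 8 / 0.33 = 5878 mg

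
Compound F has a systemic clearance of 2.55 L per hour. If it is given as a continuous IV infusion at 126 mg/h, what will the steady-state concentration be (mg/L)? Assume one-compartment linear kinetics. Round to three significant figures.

49.4 mg/L

Css = rate / CL = 126 / 2.550 = 49.41 mg/L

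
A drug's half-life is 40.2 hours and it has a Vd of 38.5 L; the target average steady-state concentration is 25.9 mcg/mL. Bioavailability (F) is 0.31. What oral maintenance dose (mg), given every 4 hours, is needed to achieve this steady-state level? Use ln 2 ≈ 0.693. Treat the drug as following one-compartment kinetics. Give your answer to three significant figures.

222 mg

CL = ln 2 · Vd / t½ = 0.693 × 38.50 / 40.2 = 0.6637 L/h
D = CL × Css × τ / F = 0.6637 × 25.9 × 4 / 0.31 = 221.8 mg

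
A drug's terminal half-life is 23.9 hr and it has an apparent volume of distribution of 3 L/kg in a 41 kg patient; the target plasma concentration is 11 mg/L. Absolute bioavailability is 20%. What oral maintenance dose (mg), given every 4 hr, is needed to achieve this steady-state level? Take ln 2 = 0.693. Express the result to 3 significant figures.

Vd = 3 L/kg × 41 kg = 123.0 L
CL = 0.693 × Vd / t½ = 0.693 × 123.0 / 23.9 = 3.566 L/h
D = CL × Css × τ / F = 3.566 × 11 × 4 / 0.2 = 784.5 mg

785 mg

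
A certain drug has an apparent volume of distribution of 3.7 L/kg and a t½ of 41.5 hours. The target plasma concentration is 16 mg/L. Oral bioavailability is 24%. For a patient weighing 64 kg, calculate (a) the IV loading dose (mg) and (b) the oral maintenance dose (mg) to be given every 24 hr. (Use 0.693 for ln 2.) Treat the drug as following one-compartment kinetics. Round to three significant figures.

Vd(total) = 64 kg × 3.7 L/kg = 236.8 L
LD = Vd × C = 236.8 × 16 = 3789 mg
CL = 0.693 × Vd / t½ = 0.693 × 236.8 / 41.5 = 3.954 L/h
D = CL × Css × τ / F = 3.954 × 16 × 24 / 0.24 = 6326 mg

(a) 3790 mg; (b) 6330 mg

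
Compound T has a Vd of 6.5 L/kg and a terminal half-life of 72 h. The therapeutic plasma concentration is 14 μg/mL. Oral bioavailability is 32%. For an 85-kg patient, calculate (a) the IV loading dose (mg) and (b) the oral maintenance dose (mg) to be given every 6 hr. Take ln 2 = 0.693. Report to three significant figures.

(a) 7740 mg; (b) 1400 mg

Vd(total) = 85 kg × 6.5 L/kg = 552.5 L
LD = Vd × C = 552.5 × 14 = 7735 mg
CL = 0.693 × Vd / t½ = 0.693 × 552.5 / 72 = 5.318 L/h
D = CL × Css × τ / F = 5.318 × 14 × 6 / 0.32 = 1396 mg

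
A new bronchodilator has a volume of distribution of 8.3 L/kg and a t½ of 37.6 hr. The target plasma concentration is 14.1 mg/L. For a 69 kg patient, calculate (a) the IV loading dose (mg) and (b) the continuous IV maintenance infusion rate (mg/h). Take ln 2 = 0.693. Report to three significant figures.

(a) 8080 mg; (b) 149 mg/h

Vd(total) = 69 kg × 8.3 L/kg = 572.7 L
LD = Vd × C = 572.7 × 14.1 = 8075 mg
CL = 0.693 × Vd / t½ = 0.693 × 572.7 / 37.6 = 10.56 L/h
Infusion rate = CL × Css = 10.56 × 14.1 = 148.9 mg/h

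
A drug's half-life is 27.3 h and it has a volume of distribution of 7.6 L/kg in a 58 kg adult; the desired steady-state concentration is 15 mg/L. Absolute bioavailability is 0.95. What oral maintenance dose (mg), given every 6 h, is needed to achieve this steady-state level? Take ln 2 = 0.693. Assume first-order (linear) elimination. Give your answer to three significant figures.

1060 mg

Vd = 7.6 L/kg × 58 kg = 440.8 L
k = 0.693/27.3 = 0.02538 h⁻¹, so CL = k·Vd = 0.02538 × 440.8 = 11.19 L/h
D = CL × Css × τ / F = 11.19 × 15 × 6 / 0.95 = 1060 mg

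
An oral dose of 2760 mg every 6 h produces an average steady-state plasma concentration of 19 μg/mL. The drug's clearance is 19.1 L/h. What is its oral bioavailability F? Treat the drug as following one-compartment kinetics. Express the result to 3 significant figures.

F·D/τ = CL·Css at steady state → F = CL·Css·τ / D.
F = 19.1 × 19 × 6 / 2760 = 0.789

0.789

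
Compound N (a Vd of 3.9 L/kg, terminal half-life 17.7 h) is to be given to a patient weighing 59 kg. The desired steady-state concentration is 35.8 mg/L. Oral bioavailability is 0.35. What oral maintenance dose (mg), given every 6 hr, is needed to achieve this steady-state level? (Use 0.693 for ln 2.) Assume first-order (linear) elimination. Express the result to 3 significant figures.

Vd = 3.9 L/kg × 59 kg = 230.1 L
CL = 0.693 × Vd / t½ = 0.693 × 230.1 / 17.7 = 9.009 L/h
D = CL × Css × τ / F = 9.009 × 35.8 × 6 / 0.35 = 5529 mg

5530 mg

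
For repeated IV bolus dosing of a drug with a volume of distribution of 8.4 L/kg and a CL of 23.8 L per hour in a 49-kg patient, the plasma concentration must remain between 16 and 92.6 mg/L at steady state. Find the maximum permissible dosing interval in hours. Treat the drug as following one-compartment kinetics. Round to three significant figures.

30.4 h

Vd = 8.4 L/kg × 49 kg = 411.6 L
k = CL / Vd = 23.80 / 411.6 = 0.05782 h⁻¹
Between IV bolus doses, concentration decays as C = C₀·e^(−kτ), so C_peak/C_trough = e^(kτ).
τ_max = ln(C_peak/C_trough) / k = ln(92.6/16) / 0.05782 = 1.756 / 0.05782 = 30.37 h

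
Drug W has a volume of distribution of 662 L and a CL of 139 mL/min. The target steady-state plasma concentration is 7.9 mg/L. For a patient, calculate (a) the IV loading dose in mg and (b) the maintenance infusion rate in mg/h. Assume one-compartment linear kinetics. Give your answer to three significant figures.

LD = Vd · C_target = 662.0 × 7.9 = 5230 mg
CL = 139 mL/min × 60/1000 = 8.340 L/h
Maintenance infusion rate = CL × Css = 8.340 × 7.9 = 65.89 mg/h

(a) 5230 mg; (b) 65.9 mg/h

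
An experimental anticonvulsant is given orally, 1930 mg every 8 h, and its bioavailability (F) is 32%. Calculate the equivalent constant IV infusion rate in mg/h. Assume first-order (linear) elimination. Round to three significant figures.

77.2 mg/h

Equivalent systemic input: infusion rate = F·D/τ.
Rate = 0.32 × 1930 / 8 = 77.20 mg/h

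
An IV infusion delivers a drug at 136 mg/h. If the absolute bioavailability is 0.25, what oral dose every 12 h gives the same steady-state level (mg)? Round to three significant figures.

To maintain the same Css, the systemic dosing rate must be unchanged: F·D/τ = infusion rate.
D = rate × τ / F = 136 × 12 / 0.25 = 6528 mg

6530 mg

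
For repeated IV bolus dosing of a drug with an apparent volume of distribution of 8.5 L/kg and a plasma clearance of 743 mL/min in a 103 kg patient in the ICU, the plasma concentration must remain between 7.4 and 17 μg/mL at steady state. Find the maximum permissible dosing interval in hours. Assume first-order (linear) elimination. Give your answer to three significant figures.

Vd = 8.5 L/kg × 103 kg = 875.5 L
CL = 743 mL/min × 60/1000 = 44.58 L/h
k = CL / Vd = 44.58 / 875.5 = 0.05092 h⁻¹
Between IV bolus doses, concentration decays as C = C₀·e^(−kτ), so C_peak/C_trough = e^(kτ).
τ_max = ln(C_peak/C_trough) / k = ln(17/7.4) / 0.05092 = 0.8317 / 0.05092 = 16.33 h

16.3 h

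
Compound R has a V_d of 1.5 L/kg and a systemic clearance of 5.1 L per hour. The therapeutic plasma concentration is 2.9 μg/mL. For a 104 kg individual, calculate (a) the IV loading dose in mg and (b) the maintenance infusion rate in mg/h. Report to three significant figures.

(a) 452 mg; (b) 14.8 mg/h

Total Vd = 1.5 × 104 = 156.0 L
Loading: fill Vd to C_target → 156.0 L × 2.9 mg/L = 452.4 mg
Infusion rate = 5.100 L/h × 2.9 mg/L = 14.79 mg/h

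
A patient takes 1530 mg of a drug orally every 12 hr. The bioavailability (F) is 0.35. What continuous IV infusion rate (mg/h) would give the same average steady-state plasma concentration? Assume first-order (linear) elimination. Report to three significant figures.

Equivalent systemic input: infusion rate = F·D/τ.
Rate = 0.35 × 1530 / 12 = 44.63 mg/h

44.6 mg/h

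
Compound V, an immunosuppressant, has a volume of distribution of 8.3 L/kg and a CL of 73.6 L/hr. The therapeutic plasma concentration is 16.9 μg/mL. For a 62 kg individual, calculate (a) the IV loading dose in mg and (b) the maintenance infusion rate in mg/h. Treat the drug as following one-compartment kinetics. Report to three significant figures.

(a) 8700 mg; (b) 1240 mg/h

Total Vd = 8.3 × 62 = 514.6 L
Loading dose = Vd × C = 514.6 × 16.9 = 8697 mg
Infusion rate = 73.60 L/h × 16.9 mg/L = 1244 mg/h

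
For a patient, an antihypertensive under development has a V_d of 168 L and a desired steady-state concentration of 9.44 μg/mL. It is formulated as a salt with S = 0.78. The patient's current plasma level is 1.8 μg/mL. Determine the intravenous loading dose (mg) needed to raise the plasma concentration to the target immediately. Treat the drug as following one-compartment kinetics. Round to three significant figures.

1650 mg

The loading dose fills Vd to the target concentration.
Concentration deficit ΔC = 9.44 − 1.8 = 7.640 mg/L
LD = Vd × ΔC / S = 168.0 × 7.640 / 0.78 = 1646 mg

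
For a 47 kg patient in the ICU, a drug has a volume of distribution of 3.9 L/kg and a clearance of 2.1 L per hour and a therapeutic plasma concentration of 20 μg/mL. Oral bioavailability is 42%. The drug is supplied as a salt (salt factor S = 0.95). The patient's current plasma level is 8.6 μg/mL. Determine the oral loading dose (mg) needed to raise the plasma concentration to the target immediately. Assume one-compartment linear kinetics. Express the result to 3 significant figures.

Vd = 3.9 L/kg × 47 kg = 183.3 L
The loading dose fills Vd to the target concentration; clearance is irrelevant here.
Concentration deficit ΔC = 20 − 8.6 = 11.40 mg/L
LD = Vd × ΔC / F / S = 183.3 × 11.40 / 0.42 / 0.95 = 5237 mg

5240 mg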